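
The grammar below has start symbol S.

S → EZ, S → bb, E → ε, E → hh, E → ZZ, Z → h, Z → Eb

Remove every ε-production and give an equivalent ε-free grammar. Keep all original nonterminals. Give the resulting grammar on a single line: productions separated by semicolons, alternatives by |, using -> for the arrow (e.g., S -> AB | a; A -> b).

Nullable set: {E}.
S -> EZ: E nullable, giving EZ | Z.
Drop E -> ε.
Z -> Eb: E nullable, giving Eb | b.
Unchanged (no nullable symbols): S -> bb; E -> ZZ; E -> hh; Z -> h.

S -> Z | EZ | bb; E -> ZZ | hh; Z -> b | h | Eb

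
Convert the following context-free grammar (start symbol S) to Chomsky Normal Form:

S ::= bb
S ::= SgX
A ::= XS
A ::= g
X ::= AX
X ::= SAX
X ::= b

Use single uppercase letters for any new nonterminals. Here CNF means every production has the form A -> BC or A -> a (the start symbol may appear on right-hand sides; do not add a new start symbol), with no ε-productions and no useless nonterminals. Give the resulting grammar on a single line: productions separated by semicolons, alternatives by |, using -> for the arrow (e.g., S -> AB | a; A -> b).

S -> CC | SD; A -> g | XS; B -> g; C -> b; D -> BX; E -> AX; X -> b | AX | SE

No ε-productions.
No unit productions to eliminate.
TERM: introduce C -> b, B -> g and substitute in every rule of length ≥2.
BIN: S -> SBX becomes S -> SD, D -> BX; X -> SAX becomes X -> SE, E -> AX.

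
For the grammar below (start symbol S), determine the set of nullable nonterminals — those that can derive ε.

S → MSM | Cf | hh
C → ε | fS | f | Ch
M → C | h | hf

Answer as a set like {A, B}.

Directly nullable (have an ε-rule): {C}.
M is nullable via M -> C (every symbol on the right is already known nullable).
Not nullable: S — each has a terminal in every rule's right-hand side or depends on a non-nullable symbol.

{C, M}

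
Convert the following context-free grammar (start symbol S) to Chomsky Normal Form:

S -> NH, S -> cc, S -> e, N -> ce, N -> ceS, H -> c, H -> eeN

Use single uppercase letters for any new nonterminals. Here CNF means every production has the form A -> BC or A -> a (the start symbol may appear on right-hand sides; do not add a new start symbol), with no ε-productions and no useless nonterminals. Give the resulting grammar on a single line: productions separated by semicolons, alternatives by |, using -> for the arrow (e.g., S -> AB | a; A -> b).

S -> e | BB | NH; A -> e; B -> c; C -> AN; D -> AS; H -> c | AC; N -> BA | BD

No ε-productions.
No unit productions to eliminate.
TERM: introduce B -> c, A -> e and substitute in every rule of length ≥2.
BIN: H -> AAN becomes H -> AC, C -> AN; N -> BAS becomes N -> BD, D -> AS.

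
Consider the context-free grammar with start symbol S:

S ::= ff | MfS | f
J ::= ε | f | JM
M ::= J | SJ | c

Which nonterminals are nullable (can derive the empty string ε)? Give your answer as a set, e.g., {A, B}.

{J, M}

Directly nullable (have an ε-rule): {J}.
M is nullable via M -> J (every symbol on the right is already known nullable).
Not nullable: S — each has a terminal in every rule's right-hand side or depends on a non-nullable symbol.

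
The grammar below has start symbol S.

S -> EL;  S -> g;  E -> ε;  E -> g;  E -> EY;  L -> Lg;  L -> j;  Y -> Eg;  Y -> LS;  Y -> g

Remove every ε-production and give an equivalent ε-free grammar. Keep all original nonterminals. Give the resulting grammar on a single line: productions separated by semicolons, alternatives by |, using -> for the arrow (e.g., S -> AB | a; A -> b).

Nullable set: {E}.
S -> EL: E nullable, giving EL | L.
Drop E -> ε.
E -> EY: E nullable, giving EY | Y.
Y -> Eg: E nullable, giving Eg | g.
Unchanged (no nullable symbols): S -> g; E -> g; L -> Lg; L -> j; Y -> LS; Y -> g.

S -> L | g | EL; E -> Y | g | EY; L -> j | Lg; Y -> g | Eg | LS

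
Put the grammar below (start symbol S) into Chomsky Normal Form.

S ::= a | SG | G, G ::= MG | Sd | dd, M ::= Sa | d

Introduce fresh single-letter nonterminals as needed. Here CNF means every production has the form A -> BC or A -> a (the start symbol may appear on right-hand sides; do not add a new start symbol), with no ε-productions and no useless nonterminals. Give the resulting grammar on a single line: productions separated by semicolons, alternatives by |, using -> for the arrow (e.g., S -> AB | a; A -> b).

S -> a | AA | MG | SA | SG; A -> d; B -> a; G -> AA | MG | SA; M -> d | SB

No ε-productions.
After unit-elimination: S -> a | MG | SG | Sd | dd; G -> MG | Sd | dd; M -> d | Sa.
TERM: introduce B -> a, A -> d and substitute in every rule of length ≥2.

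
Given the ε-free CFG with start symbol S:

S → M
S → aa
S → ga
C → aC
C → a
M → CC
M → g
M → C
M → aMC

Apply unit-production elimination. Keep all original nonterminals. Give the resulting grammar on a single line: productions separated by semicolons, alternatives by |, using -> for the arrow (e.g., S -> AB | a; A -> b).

S -> a | g | CC | aC | aa | ga | aMC; C -> a | aC; M -> a | g | CC | aC | aMC

Unit productions: M->C, S->M.
Unit pairs (A ⇒* B via units): (M,C), (S,C), (S,M).
S: inherits non-unit rules of {C, M, S} → CC | a | aC | aMC | aa | g | ga.
C: inherits non-unit rules of {C} → a | aC.
M: inherits non-unit rules of {C, M} → CC | a | aC | aMC | g.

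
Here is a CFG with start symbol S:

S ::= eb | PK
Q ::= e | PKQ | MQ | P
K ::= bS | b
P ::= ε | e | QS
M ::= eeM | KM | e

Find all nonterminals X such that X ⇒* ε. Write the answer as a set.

{P, Q}

Directly nullable (have an ε-rule): {P}.
Q is nullable via Q -> P (every symbol on the right is already known nullable).
Not nullable: K, M, S — each has a terminal in every rule's right-hand side or depends on a non-nullable symbol.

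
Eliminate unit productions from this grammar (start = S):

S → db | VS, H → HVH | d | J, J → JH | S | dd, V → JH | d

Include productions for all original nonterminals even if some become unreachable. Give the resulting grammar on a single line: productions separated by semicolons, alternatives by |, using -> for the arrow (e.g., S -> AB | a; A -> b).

Unit productions: H->J, J->S.
Unit pairs (A ⇒* B via units): (H,J), (H,S), (J,S).
S: inherits non-unit rules of {S} → VS | db.
H: inherits non-unit rules of {H, J, S} → HVH | JH | VS | d | db | dd.
J: inherits non-unit rules of {J, S} → JH | VS | db | dd.
V: inherits non-unit rules of {V} → JH | d.

S -> VS | db; H -> d | JH | VS | db | dd | HVH; J -> JH | VS | db | dd; V -> d | JH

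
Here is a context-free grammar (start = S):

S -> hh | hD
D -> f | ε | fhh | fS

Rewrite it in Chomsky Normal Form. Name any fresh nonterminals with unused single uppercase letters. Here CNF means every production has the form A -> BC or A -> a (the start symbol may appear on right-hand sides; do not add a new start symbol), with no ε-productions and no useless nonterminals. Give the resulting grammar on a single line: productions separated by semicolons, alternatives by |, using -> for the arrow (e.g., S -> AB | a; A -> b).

Nullable: {D}; after ε-elimination: S -> h | hD | hh; D -> f | fS | fhh.
No unit productions to eliminate.
TERM: introduce A -> f, B -> h and substitute in every rule of length ≥2.
BIN: D -> ABB becomes D -> AC, C -> BB.

S -> h | BB | BD; A -> f; B -> h; C -> BB; D -> f | AC | AS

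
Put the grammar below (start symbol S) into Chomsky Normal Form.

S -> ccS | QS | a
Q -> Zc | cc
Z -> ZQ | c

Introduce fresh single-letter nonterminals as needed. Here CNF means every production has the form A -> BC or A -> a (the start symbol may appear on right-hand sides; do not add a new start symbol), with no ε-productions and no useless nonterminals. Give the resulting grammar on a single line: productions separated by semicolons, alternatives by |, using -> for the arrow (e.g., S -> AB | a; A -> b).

S -> a | AB | QS; A -> c; B -> AS; Q -> AA | ZA; Z -> c | ZQ

No ε-productions.
No unit productions to eliminate.
TERM: introduce A -> c and substitute in every rule of length ≥2.
BIN: S -> AAS becomes S -> AB, B -> AS.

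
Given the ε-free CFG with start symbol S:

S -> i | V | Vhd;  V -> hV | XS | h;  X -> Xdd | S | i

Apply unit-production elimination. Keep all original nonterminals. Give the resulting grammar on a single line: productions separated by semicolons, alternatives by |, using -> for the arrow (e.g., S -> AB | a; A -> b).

Unit productions: S->V, X->S.
Unit pairs (A ⇒* B via units): (S,V), (X,S), (X,V).
S: inherits non-unit rules of {S, V} → Vhd | XS | h | hV | i.
V: inherits non-unit rules of {V} → XS | h | hV.
X: inherits non-unit rules of {S, V, X} → Vhd | XS | Xdd | h | hV | i.

S -> h | i | XS | hV | Vhd; V -> h | XS | hV; X -> h | i | XS | hV | Vhd | Xdd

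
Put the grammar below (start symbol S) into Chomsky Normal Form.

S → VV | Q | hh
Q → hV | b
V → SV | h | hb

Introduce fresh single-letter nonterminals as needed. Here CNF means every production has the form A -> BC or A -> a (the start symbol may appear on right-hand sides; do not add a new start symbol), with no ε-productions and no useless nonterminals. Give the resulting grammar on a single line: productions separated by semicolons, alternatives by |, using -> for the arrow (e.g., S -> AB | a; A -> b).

S -> b | AA | AV | VV; A -> h; B -> b; V -> h | AB | SV

No ε-productions.
After unit-elimination: S -> b | VV | hV | hh; Q -> b | hV; V -> h | SV | hb.
TERM: introduce B -> b, A -> h and substitute in every rule of length ≥2.
Drop unreachable/unproductive: Q.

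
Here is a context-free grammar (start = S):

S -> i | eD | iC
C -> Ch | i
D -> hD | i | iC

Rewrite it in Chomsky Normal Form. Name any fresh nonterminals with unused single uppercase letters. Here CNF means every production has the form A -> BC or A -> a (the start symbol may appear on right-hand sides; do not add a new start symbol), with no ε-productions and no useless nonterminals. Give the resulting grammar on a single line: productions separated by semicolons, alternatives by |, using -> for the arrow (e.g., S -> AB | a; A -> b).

S -> i | BC | ED; A -> h; B -> i; C -> i | CA; D -> i | AD | BC; E -> e

No ε-productions.
No unit productions to eliminate.
TERM: introduce E -> e, A -> h, B -> i and substitute in every rule of length ≥2.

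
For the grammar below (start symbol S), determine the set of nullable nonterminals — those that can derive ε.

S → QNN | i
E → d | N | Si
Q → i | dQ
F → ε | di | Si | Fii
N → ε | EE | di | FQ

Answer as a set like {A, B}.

{E, F, N}

Directly nullable (have an ε-rule): {F, N}.
E is nullable via E -> N (every symbol on the right is already known nullable).
Not nullable: Q, S — each has a terminal in every rule's right-hand side or depends on a non-nullable symbol.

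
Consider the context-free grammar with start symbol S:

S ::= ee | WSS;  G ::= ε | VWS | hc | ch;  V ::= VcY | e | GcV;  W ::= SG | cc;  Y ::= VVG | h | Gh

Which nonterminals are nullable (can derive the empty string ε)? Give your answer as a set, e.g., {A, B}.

{G}

Directly nullable (have an ε-rule): {G}.
Not nullable: S, V, W, Y — each has a terminal in every rule's right-hand side or depends on a non-nullable symbol.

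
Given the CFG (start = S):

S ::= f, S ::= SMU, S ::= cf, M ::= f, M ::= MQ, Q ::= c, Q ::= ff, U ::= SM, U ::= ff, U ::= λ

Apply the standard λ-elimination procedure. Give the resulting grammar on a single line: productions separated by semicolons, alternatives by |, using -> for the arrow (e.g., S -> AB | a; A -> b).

S -> f | SM | cf | SMU; M -> f | MQ; Q -> c | ff; U -> SM | ff

Nullable set: {U}.
S -> SMU: U nullable, giving SM | SMU.
Drop U -> λ.
Unchanged (no nullable symbols): S -> cf; S -> f; M -> MQ; M -> f; Q -> c; Q -> ff; U -> SM; U -> ff.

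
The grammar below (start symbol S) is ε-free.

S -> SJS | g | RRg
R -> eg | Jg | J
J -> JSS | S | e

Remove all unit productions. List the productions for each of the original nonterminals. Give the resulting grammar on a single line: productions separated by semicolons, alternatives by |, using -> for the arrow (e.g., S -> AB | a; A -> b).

Unit productions: J->S, R->J.
Unit pairs (A ⇒* B via units): (J,S), (R,J), (R,S).
S: inherits non-unit rules of {S} → RRg | SJS | g.
J: inherits non-unit rules of {J, S} → JSS | RRg | SJS | e | g.
R: inherits non-unit rules of {J, R, S} → JSS | Jg | RRg | SJS | e | eg | g.

S -> g | RRg | SJS; J -> e | g | JSS | RRg | SJS; R -> e | g | Jg | eg | JSS | RRg | SJS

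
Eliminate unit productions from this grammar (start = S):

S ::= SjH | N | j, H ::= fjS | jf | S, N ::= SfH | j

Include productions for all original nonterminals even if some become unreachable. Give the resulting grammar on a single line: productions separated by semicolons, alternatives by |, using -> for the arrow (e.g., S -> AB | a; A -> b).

S -> j | SfH | SjH; H -> j | jf | SfH | SjH | fjS; N -> j | SfH

Unit productions: H->S, S->N.
Unit pairs (A ⇒* B via units): (H,N), (H,S), (S,N).
S: inherits non-unit rules of {N, S} → SfH | SjH | j.
H: inherits non-unit rules of {H, N, S} → SfH | SjH | fjS | j | jf.
N: inherits non-unit rules of {N} → SfH | j.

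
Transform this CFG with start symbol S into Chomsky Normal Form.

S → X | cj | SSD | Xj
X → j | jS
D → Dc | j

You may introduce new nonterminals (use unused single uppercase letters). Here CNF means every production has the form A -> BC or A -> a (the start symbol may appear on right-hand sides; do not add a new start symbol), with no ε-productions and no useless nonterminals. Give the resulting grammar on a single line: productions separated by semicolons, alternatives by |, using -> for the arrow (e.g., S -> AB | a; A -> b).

No ε-productions.
After unit-elimination: S -> j | Xj | cj | jS | SSD; D -> j | Dc; X -> j | jS.
TERM: introduce A -> c, B -> j and substitute in every rule of length ≥2.
BIN: S -> SSD becomes S -> SC, C -> SD.

S -> j | AB | BS | SC | XB; A -> c; B -> j; C -> SD; D -> j | DA; X -> j | BS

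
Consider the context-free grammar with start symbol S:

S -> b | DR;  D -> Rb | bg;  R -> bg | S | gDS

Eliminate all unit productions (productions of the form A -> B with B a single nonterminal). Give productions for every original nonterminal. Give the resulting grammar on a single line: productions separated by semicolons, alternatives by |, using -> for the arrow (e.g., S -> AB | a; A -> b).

S -> b | DR; D -> Rb | bg; R -> b | DR | bg | gDS

Unit productions: R->S.
Unit pairs (A ⇒* B via units): (R,S).
S: inherits non-unit rules of {S} → DR | b.
D: inherits non-unit rules of {D} → Rb | bg.
R: inherits non-unit rules of {R, S} → DR | b | bg | gDS.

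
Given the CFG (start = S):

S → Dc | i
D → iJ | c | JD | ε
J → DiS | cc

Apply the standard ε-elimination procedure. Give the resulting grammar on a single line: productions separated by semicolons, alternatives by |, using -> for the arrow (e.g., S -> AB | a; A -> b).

Nullable set: {D}.
S -> Dc: D nullable, giving Dc | c.
Drop D -> ε.
D -> JD: D nullable, giving J | JD.
J -> DiS: D nullable, giving DiS | iS.
Unchanged (no nullable symbols): S -> i; D -> c; D -> iJ; J -> cc.

S -> c | i | Dc; D -> J | c | JD | iJ; J -> cc | iS | DiS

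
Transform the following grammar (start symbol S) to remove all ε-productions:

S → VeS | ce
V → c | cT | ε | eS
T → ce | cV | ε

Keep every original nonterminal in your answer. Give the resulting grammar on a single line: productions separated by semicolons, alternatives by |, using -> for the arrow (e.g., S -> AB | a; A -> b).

Nullable set: {T, V}.
S -> VeS: V nullable, giving VeS | eS.
Drop T -> ε.
T -> cV: V nullable, giving c | cV.
Drop V -> ε.
V -> cT: T nullable, giving c | cT.
Unchanged (no nullable symbols): S -> ce; T -> ce; V -> c; V -> eS.

S -> ce | eS | VeS; T -> c | cV | ce; V -> c | cT | eS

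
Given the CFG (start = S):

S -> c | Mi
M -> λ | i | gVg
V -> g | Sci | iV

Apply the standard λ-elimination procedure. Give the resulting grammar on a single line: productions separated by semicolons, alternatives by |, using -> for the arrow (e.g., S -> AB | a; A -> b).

Nullable set: {M}.
S -> Mi: M nullable, giving Mi | i.
Drop M -> λ.
Unchanged (no nullable symbols): S -> c; M -> gVg; M -> i; V -> Sci; V -> g; V -> iV.

S -> c | i | Mi; M -> i | gVg; V -> g | iV | Sci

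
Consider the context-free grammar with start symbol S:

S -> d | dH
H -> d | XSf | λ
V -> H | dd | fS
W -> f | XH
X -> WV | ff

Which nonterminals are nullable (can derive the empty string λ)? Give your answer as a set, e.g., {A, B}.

{H, V}

Directly nullable (have an ε-rule): {H}.
V is nullable via V -> H (every symbol on the right is already known nullable).
Not nullable: S, W, X — each has a terminal in every rule's right-hand side or depends on a non-nullable symbol.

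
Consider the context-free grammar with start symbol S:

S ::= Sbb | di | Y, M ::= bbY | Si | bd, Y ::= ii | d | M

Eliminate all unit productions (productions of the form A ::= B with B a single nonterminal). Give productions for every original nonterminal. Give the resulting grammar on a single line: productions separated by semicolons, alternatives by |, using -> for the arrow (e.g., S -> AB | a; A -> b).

Unit productions: S->Y, Y->M.
Unit pairs (A ⇒* B via units): (S,M), (S,Y), (Y,M).
S: inherits non-unit rules of {M, S, Y} → Sbb | Si | bbY | bd | d | di | ii.
M: inherits non-unit rules of {M} → Si | bbY | bd.
Y: inherits non-unit rules of {M, Y} → Si | bbY | bd | d | ii.

S -> d | Si | bd | di | ii | Sbb | bbY; M -> Si | bd | bbY; Y -> d | Si | bd | ii | bbY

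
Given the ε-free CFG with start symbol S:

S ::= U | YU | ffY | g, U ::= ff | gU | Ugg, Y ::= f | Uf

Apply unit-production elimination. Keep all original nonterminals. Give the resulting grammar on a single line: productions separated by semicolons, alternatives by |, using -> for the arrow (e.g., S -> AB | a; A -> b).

S -> g | YU | ff | gU | Ugg | ffY; U -> ff | gU | Ugg; Y -> f | Uf

Unit productions: S->U.
Unit pairs (A ⇒* B via units): (S,U).
S: inherits non-unit rules of {S, U} → Ugg | YU | ff | ffY | g | gU.
U: inherits non-unit rules of {U} → Ugg | ff | gU.
Y: inherits non-unit rules of {Y} → Uf | f.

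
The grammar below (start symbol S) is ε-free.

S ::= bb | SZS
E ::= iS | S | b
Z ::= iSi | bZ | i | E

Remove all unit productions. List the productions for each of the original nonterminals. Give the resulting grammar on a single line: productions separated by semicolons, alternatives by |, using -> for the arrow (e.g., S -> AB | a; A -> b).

Unit productions: E->S, Z->E.
Unit pairs (A ⇒* B via units): (E,S), (Z,E), (Z,S).
S: inherits non-unit rules of {S} → SZS | bb.
E: inherits non-unit rules of {E, S} → SZS | b | bb | iS.
Z: inherits non-unit rules of {E, S, Z} → SZS | b | bZ | bb | i | iS | iSi.

S -> bb | SZS; E -> b | bb | iS | SZS; Z -> b | i | bZ | bb | iS | SZS | iSi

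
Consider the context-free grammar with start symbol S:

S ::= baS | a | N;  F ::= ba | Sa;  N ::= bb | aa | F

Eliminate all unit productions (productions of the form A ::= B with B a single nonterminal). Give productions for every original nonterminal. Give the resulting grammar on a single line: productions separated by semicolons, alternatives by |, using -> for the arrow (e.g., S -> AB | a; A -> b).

S -> a | Sa | aa | ba | bb | baS; F -> Sa | ba; N -> Sa | aa | ba | bb

Unit productions: N->F, S->N.
Unit pairs (A ⇒* B via units): (N,F), (S,F), (S,N).
S: inherits non-unit rules of {F, N, S} → Sa | a | aa | ba | baS | bb.
F: inherits non-unit rules of {F} → Sa | ba.
N: inherits non-unit rules of {F, N} → Sa | aa | ba | bb.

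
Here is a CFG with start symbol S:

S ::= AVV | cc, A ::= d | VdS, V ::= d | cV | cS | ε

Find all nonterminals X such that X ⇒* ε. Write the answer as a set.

Directly nullable (have an ε-rule): {V}.
Not nullable: A, S — each has a terminal in every rule's right-hand side or depends on a non-nullable symbol.

{V}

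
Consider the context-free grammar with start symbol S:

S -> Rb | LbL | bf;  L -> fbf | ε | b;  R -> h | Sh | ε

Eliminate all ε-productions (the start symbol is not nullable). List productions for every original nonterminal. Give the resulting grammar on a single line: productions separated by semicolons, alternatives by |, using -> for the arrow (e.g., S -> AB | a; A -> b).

Nullable set: {L, R}.
S -> LbL: L, L nullable, giving Lb | LbL | b | bL.
S -> Rb: R nullable, giving Rb | b.
Drop L -> ε.
Drop R -> ε.
Unchanged (no nullable symbols): S -> bf; L -> b; L -> fbf; R -> Sh; R -> h.

S -> b | Lb | Rb | bL | bf | LbL; L -> b | fbf; R -> h | Sh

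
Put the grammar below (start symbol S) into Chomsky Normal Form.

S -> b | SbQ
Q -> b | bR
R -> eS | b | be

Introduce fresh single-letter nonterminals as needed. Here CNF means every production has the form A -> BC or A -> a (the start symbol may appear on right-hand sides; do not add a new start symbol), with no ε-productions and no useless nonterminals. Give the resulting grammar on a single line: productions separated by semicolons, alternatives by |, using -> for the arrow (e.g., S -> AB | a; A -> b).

S -> b | SC; A -> b; B -> e; C -> AQ; Q -> b | AR; R -> b | AB | BS

No ε-productions.
No unit productions to eliminate.
TERM: introduce A -> b, B -> e and substitute in every rule of length ≥2.
BIN: S -> SAQ becomes S -> SC, C -> AQ.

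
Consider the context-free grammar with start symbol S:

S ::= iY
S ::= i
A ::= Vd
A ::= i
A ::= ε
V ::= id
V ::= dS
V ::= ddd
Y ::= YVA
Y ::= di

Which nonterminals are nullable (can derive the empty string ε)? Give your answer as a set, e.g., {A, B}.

Directly nullable (have an ε-rule): {A}.
Not nullable: S, V, Y — each has a terminal in every rule's right-hand side or depends on a non-nullable symbol.

{A}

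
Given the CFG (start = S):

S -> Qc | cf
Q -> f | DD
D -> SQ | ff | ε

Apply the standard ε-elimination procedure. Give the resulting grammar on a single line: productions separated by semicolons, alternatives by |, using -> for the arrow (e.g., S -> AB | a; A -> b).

S -> c | Qc | cf; D -> S | SQ | ff; Q -> D | f | DD

Nullable set: {D, Q}.
S -> Qc: Q nullable, giving Qc | c.
Drop D -> ε.
D -> SQ: Q nullable, giving S | SQ.
Q -> DD: D, D nullable, giving D | DD.
Unchanged (no nullable symbols): S -> cf; D -> ff; Q -> f.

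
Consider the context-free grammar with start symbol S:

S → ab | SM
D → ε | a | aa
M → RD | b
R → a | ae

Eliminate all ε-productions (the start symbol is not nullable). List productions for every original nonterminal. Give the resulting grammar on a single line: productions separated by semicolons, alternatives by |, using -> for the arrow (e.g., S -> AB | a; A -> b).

Nullable set: {D}.
Drop D -> ε.
M -> RD: D nullable, giving R | RD.
Unchanged (no nullable symbols): S -> SM; S -> ab; D -> a; D -> aa; M -> b; R -> a; R -> ae.

S -> SM | ab; D -> a | aa; M -> R | b | RD; R -> a | ae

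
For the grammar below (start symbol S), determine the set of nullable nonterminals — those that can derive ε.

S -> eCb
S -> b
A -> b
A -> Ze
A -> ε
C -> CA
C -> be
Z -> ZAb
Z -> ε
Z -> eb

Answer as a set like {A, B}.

Directly nullable (have an ε-rule): {A, Z}.
Not nullable: C, S — each has a terminal in every rule's right-hand side or depends on a non-nullable symbol.

{A, Z}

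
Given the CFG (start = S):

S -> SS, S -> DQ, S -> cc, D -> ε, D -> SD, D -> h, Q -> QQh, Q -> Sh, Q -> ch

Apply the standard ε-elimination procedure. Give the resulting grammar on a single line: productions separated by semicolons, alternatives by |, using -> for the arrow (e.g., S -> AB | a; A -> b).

S -> Q | DQ | SS | cc; D -> S | h | SD; Q -> Sh | ch | QQh

Nullable set: {D}.
S -> DQ: D nullable, giving DQ | Q.
Drop D -> ε.
D -> SD: D nullable, giving S | SD.
Unchanged (no nullable symbols): S -> SS; S -> cc; D -> h; Q -> QQh; Q -> Sh; Q -> ch.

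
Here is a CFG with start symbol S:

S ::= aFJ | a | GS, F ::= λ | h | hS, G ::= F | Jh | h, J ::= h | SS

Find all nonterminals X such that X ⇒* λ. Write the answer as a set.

Directly nullable (have an ε-rule): {F}.
G is nullable via G -> F (every symbol on the right is already known nullable).
Not nullable: J, S — each has a terminal in every rule's right-hand side or depends on a non-nullable symbol.

{F, G}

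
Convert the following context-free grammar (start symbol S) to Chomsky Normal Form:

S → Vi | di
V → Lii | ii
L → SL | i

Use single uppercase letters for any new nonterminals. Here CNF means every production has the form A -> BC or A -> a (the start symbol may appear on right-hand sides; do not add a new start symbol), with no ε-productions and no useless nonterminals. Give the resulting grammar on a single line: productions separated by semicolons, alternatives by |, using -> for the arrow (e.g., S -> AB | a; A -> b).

No ε-productions.
No unit productions to eliminate.
TERM: introduce B -> d, A -> i and substitute in every rule of length ≥2.
BIN: V -> LAA becomes V -> LC, C -> AA.

S -> BA | VA; A -> i; B -> d; C -> AA; L -> i | SL; V -> AA | LC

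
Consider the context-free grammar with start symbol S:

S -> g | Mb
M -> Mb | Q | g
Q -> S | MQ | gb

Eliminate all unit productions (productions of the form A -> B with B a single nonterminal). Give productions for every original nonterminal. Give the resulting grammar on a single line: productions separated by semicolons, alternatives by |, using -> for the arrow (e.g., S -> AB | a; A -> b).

S -> g | Mb; M -> g | MQ | Mb | gb; Q -> g | MQ | Mb | gb

Unit productions: M->Q, Q->S.
Unit pairs (A ⇒* B via units): (M,Q), (M,S), (Q,S).
S: inherits non-unit rules of {S} → Mb | g.
M: inherits non-unit rules of {M, Q, S} → MQ | Mb | g | gb.
Q: inherits non-unit rules of {Q, S} → MQ | Mb | g | gb.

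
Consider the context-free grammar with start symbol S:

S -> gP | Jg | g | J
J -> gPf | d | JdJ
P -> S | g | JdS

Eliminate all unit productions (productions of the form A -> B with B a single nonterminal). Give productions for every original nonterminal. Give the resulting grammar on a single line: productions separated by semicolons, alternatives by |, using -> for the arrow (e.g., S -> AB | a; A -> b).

S -> d | g | Jg | gP | JdJ | gPf; J -> d | JdJ | gPf; P -> d | g | Jg | gP | JdJ | JdS | gPf

Unit productions: P->S, S->J.
Unit pairs (A ⇒* B via units): (P,J), (P,S), (S,J).
S: inherits non-unit rules of {J, S} → JdJ | Jg | d | g | gP | gPf.
J: inherits non-unit rules of {J} → JdJ | d | gPf.
P: inherits non-unit rules of {J, P, S} → JdJ | JdS | Jg | d | g | gP | gPf.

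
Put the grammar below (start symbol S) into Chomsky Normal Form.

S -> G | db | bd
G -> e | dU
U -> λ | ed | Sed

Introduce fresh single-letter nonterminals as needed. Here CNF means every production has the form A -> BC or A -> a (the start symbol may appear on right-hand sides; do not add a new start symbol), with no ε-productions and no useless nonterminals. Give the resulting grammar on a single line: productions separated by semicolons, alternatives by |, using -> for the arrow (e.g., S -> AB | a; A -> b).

S -> d | e | AB | AU | BA; A -> d; B -> b; C -> e; D -> CA; U -> CA | SD

Nullable: {U}; after ε-elimination: S -> G | bd | db; G -> d | e | dU; U -> ed | Sed.
After unit-elimination: S -> d | e | bd | dU | db; G -> d | e | dU; U -> ed | Sed.
TERM: introduce B -> b, A -> d, C -> e and substitute in every rule of length ≥2.
BIN: U -> SCA becomes U -> SD, D -> CA.
Drop unreachable/unproductive: G.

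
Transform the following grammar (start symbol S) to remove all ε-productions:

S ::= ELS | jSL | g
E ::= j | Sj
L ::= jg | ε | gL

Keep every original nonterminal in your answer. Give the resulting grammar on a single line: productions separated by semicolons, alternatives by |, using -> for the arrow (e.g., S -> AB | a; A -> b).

Nullable set: {L}.
S -> ELS: L nullable, giving ELS | ES.
S -> jSL: L nullable, giving jS | jSL.
Drop L -> ε.
L -> gL: L nullable, giving g | gL.
Unchanged (no nullable symbols): S -> g; E -> Sj; E -> j; L -> jg.

S -> g | ES | jS | ELS | jSL; E -> j | Sj; L -> g | gL | jg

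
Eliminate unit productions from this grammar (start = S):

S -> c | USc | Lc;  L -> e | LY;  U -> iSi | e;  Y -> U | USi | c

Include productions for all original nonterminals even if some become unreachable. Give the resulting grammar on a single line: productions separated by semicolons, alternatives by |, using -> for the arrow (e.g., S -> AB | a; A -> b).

S -> c | Lc | USc; L -> e | LY; U -> e | iSi; Y -> c | e | USi | iSi

Unit productions: Y->U.
Unit pairs (A ⇒* B via units): (Y,U).
S: inherits non-unit rules of {S} → Lc | USc | c.
L: inherits non-unit rules of {L} → LY | e.
U: inherits non-unit rules of {U} → e | iSi.
Y: inherits non-unit rules of {U, Y} → USi | c | e | iSi.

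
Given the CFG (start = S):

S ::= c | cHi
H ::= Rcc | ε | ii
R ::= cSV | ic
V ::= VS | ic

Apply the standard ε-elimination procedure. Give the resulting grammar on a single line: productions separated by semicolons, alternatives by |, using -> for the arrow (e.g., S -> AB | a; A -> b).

Nullable set: {H}.
S -> cHi: H nullable, giving cHi | ci.
Drop H -> ε.
Unchanged (no nullable symbols): S -> c; H -> Rcc; H -> ii; R -> cSV; R -> ic; V -> VS; V -> ic.

S -> c | ci | cHi; H -> ii | Rcc; R -> ic | cSV; V -> VS | ic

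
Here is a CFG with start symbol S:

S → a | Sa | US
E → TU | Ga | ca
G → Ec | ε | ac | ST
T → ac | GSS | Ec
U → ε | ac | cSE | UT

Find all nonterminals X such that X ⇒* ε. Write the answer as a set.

{G, U}

Directly nullable (have an ε-rule): {G, U}.
Not nullable: E, S, T — each has a terminal in every rule's right-hand side or depends on a non-nullable symbol.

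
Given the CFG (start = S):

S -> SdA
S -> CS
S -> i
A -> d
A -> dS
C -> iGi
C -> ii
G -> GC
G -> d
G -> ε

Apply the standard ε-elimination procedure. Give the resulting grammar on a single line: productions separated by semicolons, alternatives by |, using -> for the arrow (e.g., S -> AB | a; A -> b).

S -> i | CS | SdA; A -> d | dS; C -> ii | iGi; G -> C | d | GC

Nullable set: {G}.
C -> iGi: G nullable, giving iGi | ii.
Drop G -> ε.
G -> GC: G nullable, giving C | GC.
Unchanged (no nullable symbols): S -> CS; S -> SdA; S -> i; A -> d; A -> dS; C -> ii; G -> d.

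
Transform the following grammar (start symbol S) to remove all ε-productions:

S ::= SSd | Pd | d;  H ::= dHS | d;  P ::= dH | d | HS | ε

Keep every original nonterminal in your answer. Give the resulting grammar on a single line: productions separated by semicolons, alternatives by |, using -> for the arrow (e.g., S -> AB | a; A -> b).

S -> d | Pd | SSd; H -> d | dHS; P -> d | HS | dH

Nullable set: {P}.
S -> Pd: P nullable, giving Pd | d.
Drop P -> ε.
Unchanged (no nullable symbols): S -> SSd; S -> d; H -> d; H -> dHS; P -> HS; P -> d; P -> dH.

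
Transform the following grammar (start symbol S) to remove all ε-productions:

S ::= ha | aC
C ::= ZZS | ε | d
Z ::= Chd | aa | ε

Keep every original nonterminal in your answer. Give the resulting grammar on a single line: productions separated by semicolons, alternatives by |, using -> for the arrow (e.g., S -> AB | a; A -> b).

S -> a | aC | ha; C -> S | d | ZS | ZZS; Z -> aa | hd | Chd

Nullable set: {C, Z}.
S -> aC: C nullable, giving a | aC.
Drop C -> ε.
C -> ZZS: Z, Z nullable, giving S | ZS | ZZS.
Drop Z -> ε.
Z -> Chd: C nullable, giving Chd | hd.
Unchanged (no nullable symbols): S -> ha; C -> d; Z -> aa.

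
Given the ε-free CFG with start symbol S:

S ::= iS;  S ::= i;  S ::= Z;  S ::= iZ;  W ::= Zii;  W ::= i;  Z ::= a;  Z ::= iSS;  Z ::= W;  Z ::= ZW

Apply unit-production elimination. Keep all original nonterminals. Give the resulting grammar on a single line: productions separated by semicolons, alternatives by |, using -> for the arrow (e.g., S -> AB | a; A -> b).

Unit productions: S->Z, Z->W.
Unit pairs (A ⇒* B via units): (S,W), (S,Z), (Z,W).
S: inherits non-unit rules of {S, W, Z} → ZW | Zii | a | i | iS | iSS | iZ.
W: inherits non-unit rules of {W} → Zii | i.
Z: inherits non-unit rules of {W, Z} → ZW | Zii | a | i | iSS.

S -> a | i | ZW | iS | iZ | Zii | iSS; W -> i | Zii; Z -> a | i | ZW | Zii | iSS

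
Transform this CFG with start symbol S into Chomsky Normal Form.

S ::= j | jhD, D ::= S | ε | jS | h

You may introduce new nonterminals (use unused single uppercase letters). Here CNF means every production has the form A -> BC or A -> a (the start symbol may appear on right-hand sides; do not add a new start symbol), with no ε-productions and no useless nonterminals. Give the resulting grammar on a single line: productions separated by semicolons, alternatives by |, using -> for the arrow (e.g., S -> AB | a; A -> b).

Nullable: {D}; after ε-elimination: S -> j | jh | jhD; D -> S | h | jS.
After unit-elimination: S -> j | jh | jhD; D -> h | j | jS | jh | jhD.
TERM: introduce B -> h, A -> j and substitute in every rule of length ≥2.
BIN: D -> ABD becomes D -> AC, C -> BD; S -> ABD becomes S -> AE, E -> BD.

S -> j | AB | AE; A -> j; B -> h; C -> BD; D -> h | j | AB | AC | AS; E -> BD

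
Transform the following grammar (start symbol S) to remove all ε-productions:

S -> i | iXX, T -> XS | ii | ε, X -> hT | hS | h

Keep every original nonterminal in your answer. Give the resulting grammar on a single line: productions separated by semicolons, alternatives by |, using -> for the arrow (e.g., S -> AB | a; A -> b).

Nullable set: {T}.
Drop T -> ε.
X -> hT: T nullable, giving h | hT.
Unchanged (no nullable symbols): S -> i; S -> iXX; T -> XS; T -> ii; X -> h; X -> hS.

S -> i | iXX; T -> XS | ii; X -> h | hS | hT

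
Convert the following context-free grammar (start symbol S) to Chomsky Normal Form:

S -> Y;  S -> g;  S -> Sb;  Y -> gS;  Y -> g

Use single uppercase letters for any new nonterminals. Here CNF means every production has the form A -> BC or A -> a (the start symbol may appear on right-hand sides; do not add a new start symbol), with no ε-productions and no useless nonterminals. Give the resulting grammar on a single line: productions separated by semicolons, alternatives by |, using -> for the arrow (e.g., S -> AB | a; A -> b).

No ε-productions.
After unit-elimination: S -> g | Sb | gS; Y -> g | gS.
TERM: introduce A -> b, B -> g and substitute in every rule of length ≥2.
Drop unreachable/unproductive: Y.

S -> g | BS | SA; A -> b; B -> g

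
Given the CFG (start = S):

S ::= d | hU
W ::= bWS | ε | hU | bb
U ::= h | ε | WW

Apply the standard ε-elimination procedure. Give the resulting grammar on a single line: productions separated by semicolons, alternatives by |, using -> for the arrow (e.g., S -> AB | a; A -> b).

Nullable set: {U, W}.
S -> hU: U nullable, giving h | hU.
Drop U -> ε.
U -> WW: W, W nullable, giving W | WW.
Drop W -> ε.
W -> bWS: W nullable, giving bS | bWS.
W -> hU: U nullable, giving h | hU.
Unchanged (no nullable symbols): S -> d; U -> h; W -> bb.

S -> d | h | hU; U -> W | h | WW; W -> h | bS | bb | hU | bWS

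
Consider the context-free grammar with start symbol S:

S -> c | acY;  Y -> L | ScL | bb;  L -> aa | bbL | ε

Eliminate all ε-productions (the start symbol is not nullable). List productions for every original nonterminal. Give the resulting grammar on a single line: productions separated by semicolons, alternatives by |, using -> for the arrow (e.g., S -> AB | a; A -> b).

Nullable set: {L, Y}.
S -> acY: Y nullable, giving ac | acY.
Drop L -> ε.
L -> bbL: L nullable, giving bb | bbL.
Y -> L: L nullable, giving L.
Y -> ScL: L nullable, giving Sc | ScL.
Unchanged (no nullable symbols): S -> c; L -> aa; Y -> bb.

S -> c | ac | acY; L -> aa | bb | bbL; Y -> L | Sc | bb | ScL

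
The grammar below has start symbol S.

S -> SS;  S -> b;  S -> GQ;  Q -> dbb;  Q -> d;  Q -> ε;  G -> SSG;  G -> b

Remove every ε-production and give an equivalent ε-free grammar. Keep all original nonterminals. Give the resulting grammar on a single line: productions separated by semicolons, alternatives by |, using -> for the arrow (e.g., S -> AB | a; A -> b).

Nullable set: {Q}.
S -> GQ: Q nullable, giving G | GQ.
Drop Q -> ε.
Unchanged (no nullable symbols): S -> SS; S -> b; G -> SSG; G -> b; Q -> d; Q -> dbb.

S -> G | b | GQ | SS; G -> b | SSG; Q -> d | dbb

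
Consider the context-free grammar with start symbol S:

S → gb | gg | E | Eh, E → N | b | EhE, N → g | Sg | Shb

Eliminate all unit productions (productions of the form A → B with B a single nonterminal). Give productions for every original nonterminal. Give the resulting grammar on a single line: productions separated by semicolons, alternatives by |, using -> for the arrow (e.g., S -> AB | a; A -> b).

S -> b | g | Eh | Sg | gb | gg | EhE | Shb; E -> b | g | Sg | EhE | Shb; N -> g | Sg | Shb

Unit productions: E->N, S->E.
Unit pairs (A ⇒* B via units): (E,N), (S,E), (S,N).
S: inherits non-unit rules of {E, N, S} → Eh | EhE | Sg | Shb | b | g | gb | gg.
E: inherits non-unit rules of {E, N} → EhE | Sg | Shb | b | g.
N: inherits non-unit rules of {N} → Sg | Shb | g.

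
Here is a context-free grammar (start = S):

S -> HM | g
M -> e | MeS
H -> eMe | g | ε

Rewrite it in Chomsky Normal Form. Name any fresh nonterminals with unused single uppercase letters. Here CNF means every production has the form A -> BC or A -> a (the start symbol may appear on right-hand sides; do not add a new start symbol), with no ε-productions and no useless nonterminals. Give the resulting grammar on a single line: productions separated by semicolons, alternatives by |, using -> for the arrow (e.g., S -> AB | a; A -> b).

S -> e | g | HM | MD; A -> e; B -> MA; C -> AS; D -> AS; H -> g | AB; M -> e | MC

Nullable: {H}; after ε-elimination: S -> M | g | HM; H -> g | eMe; M -> e | MeS.
After unit-elimination: S -> e | g | HM | MeS; H -> g | eMe; M -> e | MeS.
TERM: introduce A -> e and substitute in every rule of length ≥2.
BIN: H -> AMA becomes H -> AB, B -> MA; M -> MAS becomes M -> MC, C -> AS; S -> MAS becomes S -> MD, D -> AS.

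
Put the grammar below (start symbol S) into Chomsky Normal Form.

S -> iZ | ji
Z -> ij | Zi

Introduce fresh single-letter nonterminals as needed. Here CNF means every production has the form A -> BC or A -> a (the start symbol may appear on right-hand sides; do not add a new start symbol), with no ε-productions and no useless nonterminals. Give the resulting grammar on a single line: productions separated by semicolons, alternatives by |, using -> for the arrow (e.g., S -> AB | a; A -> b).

S -> AZ | BA; A -> i; B -> j; Z -> AB | ZA

No ε-productions.
No unit productions to eliminate.
TERM: introduce A -> i, B -> j and substitute in every rule of length ≥2.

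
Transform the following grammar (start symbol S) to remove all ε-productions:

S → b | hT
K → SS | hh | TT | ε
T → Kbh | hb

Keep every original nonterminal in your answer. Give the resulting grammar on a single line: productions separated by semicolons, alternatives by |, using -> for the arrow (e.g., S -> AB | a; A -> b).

S -> b | hT; K -> SS | TT | hh; T -> bh | hb | Kbh

Nullable set: {K}.
Drop K -> ε.
T -> Kbh: K nullable, giving Kbh | bh.
Unchanged (no nullable symbols): S -> b; S -> hT; K -> SS; K -> TT; K -> hh; T -> hb.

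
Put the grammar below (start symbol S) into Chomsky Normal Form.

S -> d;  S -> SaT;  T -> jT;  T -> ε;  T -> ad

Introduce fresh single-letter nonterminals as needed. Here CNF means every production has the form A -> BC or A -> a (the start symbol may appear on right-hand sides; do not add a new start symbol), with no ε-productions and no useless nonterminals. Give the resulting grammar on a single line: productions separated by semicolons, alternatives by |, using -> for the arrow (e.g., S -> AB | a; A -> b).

Nullable: {T}; after ε-elimination: S -> d | Sa | SaT; T -> j | ad | jT.
No unit productions to eliminate.
TERM: introduce A -> a, B -> d, C -> j and substitute in every rule of length ≥2.
BIN: S -> SAT becomes S -> SD, D -> AT.

S -> d | SA | SD; A -> a; B -> d; C -> j; D -> AT; T -> j | AB | CT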